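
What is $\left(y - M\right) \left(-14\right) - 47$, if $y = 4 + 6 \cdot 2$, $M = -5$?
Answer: $-341$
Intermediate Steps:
$y = 16$ ($y = 4 + 12 = 16$)
$\left(y - M\right) \left(-14\right) - 47 = \left(16 - -5\right) \left(-14\right) - 47 = \left(16 + 5\right) \left(-14\right) - 47 = 21 \left(-14\right) - 47 = -294 - 47 = -341$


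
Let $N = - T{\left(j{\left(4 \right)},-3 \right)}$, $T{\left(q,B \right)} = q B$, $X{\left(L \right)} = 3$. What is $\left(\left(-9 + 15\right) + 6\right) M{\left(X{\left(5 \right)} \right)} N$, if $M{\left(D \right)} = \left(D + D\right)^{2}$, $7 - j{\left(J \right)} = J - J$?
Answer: $9072$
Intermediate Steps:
$j{\left(J \right)} = 7$ ($j{\left(J \right)} = 7 - \left(J - J\right) = 7 - 0 = 7 + 0 = 7$)
$M{\left(D \right)} = 4 D^{2}$ ($M{\left(D \right)} = \left(2 D\right)^{2} = 4 D^{2}$)
$T{\left(q,B \right)} = B q$
$N = 21$ ($N = - \left(-3\right) 7 = \left(-1\right) \left(-21\right) = 21$)
$\left(\left(-9 + 15\right) + 6\right) M{\left(X{\left(5 \right)} \right)} N = \left(\left(-9 + 15\right) + 6\right) 4 \cdot 3^{2} \cdot 21 = \left(6 + 6\right) 4 \cdot 9 \cdot 21 = 12 \cdot 36 \cdot 21 = 432 \cdot 21 = 9072$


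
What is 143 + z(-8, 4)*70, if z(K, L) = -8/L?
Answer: 3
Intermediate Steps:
143 + z(-8, 4)*70 = 143 - 8/4*70 = 143 - 8*¼*70 = 143 - 2*70 = 143 - 140 = 3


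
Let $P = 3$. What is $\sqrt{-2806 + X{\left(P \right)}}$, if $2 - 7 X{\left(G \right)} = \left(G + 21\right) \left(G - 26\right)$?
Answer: $\frac{4 i \sqrt{8351}}{7} \approx 52.219 i$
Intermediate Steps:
$X{\left(G \right)} = \frac{2}{7} - \frac{\left(-26 + G\right) \left(21 + G\right)}{7}$ ($X{\left(G \right)} = \frac{2}{7} - \frac{\left(G + 21\right) \left(G - 26\right)}{7} = \frac{2}{7} - \frac{\left(21 + G\right) \left(-26 + G\right)}{7} = \frac{2}{7} - \frac{\left(-26 + G\right) \left(21 + G\right)}{7}$)
$\sqrt{-2806 + X{\left(P \right)}} = \sqrt{-2806 + \left(\frac{548}{7} - \frac{3^{2}}{7} + \frac{5}{7} \cdot 3\right)} = \sqrt{-2806 + \left(\frac{548}{7} - \frac{9}{7} + \frac{15}{7}\right)} = \sqrt{-2806 + \frac{554}{7}} = \sqrt{- \frac{19088}{7}} = \frac{4 i \sqrt{8351}}{7}$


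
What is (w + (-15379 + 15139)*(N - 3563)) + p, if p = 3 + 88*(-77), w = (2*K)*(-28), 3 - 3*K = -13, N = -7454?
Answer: 7911025/3 ≈ 2.6370e+6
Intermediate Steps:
K = 16/3 (K = 1 - ⅓*(-13) = 1 + 13/3 = 16/3 ≈ 5.3333)
w = -896/3 (w = (2*(16/3))*(-28) = (32/3)*(-28) = -896/3 ≈ -298.67)
p = -6773 (p = 3 - 6776 = -6773)
(w + (-15379 + 15139)*(N - 3563)) + p = (-896/3 + (-15379 + 15139)*(-7454 - 3563)) - 6773 = (-896/3 - 240*(-11017)) - 6773 = (-896/3 + 2644080) - 6773 = 7931344/3 - 6773 = 7911025/3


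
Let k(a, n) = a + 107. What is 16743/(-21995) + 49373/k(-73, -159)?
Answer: 1085389873/747830 ≈ 1451.4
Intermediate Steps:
k(a, n) = 107 + a
16743/(-21995) + 49373/k(-73, -159) = 16743/(-21995) + 49373/(107 - 73) = 16743*(-1/21995) + 49373/34 = -16743/21995 + 49373*(1/34) = -16743/21995 + 49373/34 = 1085389873/747830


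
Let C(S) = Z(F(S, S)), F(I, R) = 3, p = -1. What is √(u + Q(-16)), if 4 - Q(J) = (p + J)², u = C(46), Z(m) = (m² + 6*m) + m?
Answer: I*√255 ≈ 15.969*I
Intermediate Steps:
Z(m) = m² + 7*m
C(S) = 30 (C(S) = 3*(7 + 3) = 3*10 = 30)
u = 30
Q(J) = 4 - (-1 + J)²
√(u + Q(-16)) = √(30 + (4 - (-1 - 16)²)) = √(30 + (4 - 1*(-17)²)) = √(30 + (4 - 1*289)) = √(30 + (4 - 289)) = √(30 - 285) = √(-255) = I*√255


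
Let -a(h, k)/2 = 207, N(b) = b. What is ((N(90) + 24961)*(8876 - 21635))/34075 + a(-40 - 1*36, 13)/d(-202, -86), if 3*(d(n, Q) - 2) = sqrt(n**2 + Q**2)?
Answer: -81884035752/8729725 - 3105*sqrt(482)/12041 ≈ -9385.6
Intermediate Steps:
a(h, k) = -414 (a(h, k) = -2*207 = -414)
d(n, Q) = 2 + sqrt(Q**2 + n**2)/3 (d(n, Q) = 2 + sqrt(n**2 + Q**2)/3 = 2 + sqrt(Q**2 + n**2)/3)
((N(90) + 24961)*(8876 - 21635))/34075 + a(-40 - 1*36, 13)/d(-202, -86) = ((90 + 24961)*(8876 - 21635))/34075 - 414/(2 + sqrt((-86)**2 + (-202)**2)/3) = (25051*(-12759))*(1/34075) - 414/(2 + sqrt(7396 + 40804)/3) = -319625709*1/34075 - 414/(2 + sqrt(48200)/3) = -6800547/725 - 414/(2 + (10*sqrt(482))/3) = -6800547/725 - 414/(2 + 10*sqrt(482)/3)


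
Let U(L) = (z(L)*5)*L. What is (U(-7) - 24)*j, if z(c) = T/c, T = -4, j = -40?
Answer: 1760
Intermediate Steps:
z(c) = -4/c
U(L) = -20 (U(L) = (-4/L*5)*L = (-20/L)*L = -20)
(U(-7) - 24)*j = (-20 - 24)*(-40) = -44*(-40) = 1760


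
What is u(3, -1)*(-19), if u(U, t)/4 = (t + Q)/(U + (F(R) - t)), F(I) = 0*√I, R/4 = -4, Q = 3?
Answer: -38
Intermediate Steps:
R = -16 (R = 4*(-4) = -16)
F(I) = 0
u(U, t) = 4*(3 + t)/(U - t) (u(U, t) = 4*((t + 3)/(U + (0 - t))) = 4*((3 + t)/(U - t)) = 4*(3 + t)/(U - t))
u(3, -1)*(-19) = (4*(3 - 1)/(3 - 1*(-1)))*(-19) = (4*2/(3 + 1))*(-19) = (4*2/4)*(-19) = (4*(¼)*2)*(-19) = 2*(-19) = -38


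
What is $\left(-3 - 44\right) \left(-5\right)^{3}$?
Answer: $5875$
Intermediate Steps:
$\left(-3 - 44\right) \left(-5\right)^{3} = \left(-47\right) \left(-125\right) = 5875$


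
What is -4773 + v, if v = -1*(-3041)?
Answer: -1732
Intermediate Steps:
v = 3041
-4773 + v = -4773 + 3041 = -1732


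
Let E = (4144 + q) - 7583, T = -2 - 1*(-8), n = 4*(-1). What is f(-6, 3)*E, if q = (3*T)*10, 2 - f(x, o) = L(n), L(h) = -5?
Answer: -22813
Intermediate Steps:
n = -4
T = 6 (T = -2 + 8 = 6)
f(x, o) = 7 (f(x, o) = 2 - 1*(-5) = 2 + 5 = 7)
q = 180 (q = (3*6)*10 = 18*10 = 180)
E = -3259 (E = (4144 + 180) - 7583 = 4324 - 7583 = -3259)
f(-6, 3)*E = 7*(-3259) = -22813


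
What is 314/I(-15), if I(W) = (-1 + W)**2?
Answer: 157/128 ≈ 1.2266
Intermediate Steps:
314/I(-15) = 314/((-1 - 15)**2) = 314/((-16)**2) = 314/256 = 314*(1/256) = 157/128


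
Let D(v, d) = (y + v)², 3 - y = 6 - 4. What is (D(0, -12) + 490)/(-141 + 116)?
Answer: -491/25 ≈ -19.640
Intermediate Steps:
y = 1 (y = 3 - (6 - 4) = 3 - 1*2 = 3 - 2 = 1)
D(v, d) = (1 + v)²
(D(0, -12) + 490)/(-141 + 116) = ((1 + 0)² + 490)/(-141 + 116) = (1² + 490)/(-25) = (1 + 490)*(-1/25) = 491*(-1/25) = -491/25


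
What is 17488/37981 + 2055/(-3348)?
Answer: -6500377/42386796 ≈ -0.15336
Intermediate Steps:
17488/37981 + 2055/(-3348) = 17488*(1/37981) + 2055*(-1/3348) = 17488/37981 - 685/1116 = -6500377/42386796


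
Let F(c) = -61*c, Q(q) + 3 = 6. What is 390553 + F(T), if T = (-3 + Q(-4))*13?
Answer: 390553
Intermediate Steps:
Q(q) = 3 (Q(q) = -3 + 6 = 3)
T = 0 (T = (-3 + 3)*13 = 0*13 = 0)
390553 + F(T) = 390553 - 61*0 = 390553 + 0 = 390553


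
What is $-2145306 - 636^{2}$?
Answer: $-2549802$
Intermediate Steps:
$-2145306 - 636^{2} = -2145306 - 404496 = -2549802$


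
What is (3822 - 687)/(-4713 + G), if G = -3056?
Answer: -3135/7769 ≈ -0.40353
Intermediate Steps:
(3822 - 687)/(-4713 + G) = (3822 - 687)/(-4713 - 3056) = 3135/(-7769) = 3135*(-1/7769) = -3135/7769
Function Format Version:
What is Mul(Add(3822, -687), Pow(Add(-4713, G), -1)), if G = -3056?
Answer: Rational(-3135, 7769) ≈ -0.40353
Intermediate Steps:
Mul(Add(3822, -687), Pow(Add(-4713, G), -1)) = Mul(Add(3822, -687), Pow(Add(-4713, -3056), -1)) = Mul(3135, Pow(-7769, -1)) = Mul(3135, Rational(-1, 7769)) = Rational(-3135, 7769)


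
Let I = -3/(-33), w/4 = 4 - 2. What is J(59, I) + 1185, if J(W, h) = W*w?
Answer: 1657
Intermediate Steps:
w = 8 (w = 4*(4 - 2) = 4*2 = 8)
I = 1/11 (I = -3*(-1/33) = 1/11 ≈ 0.090909)
J(W, h) = 8*W (J(W, h) = W*8 = 8*W)
J(59, I) + 1185 = 8*59 + 1185 = 472 + 1185 = 1657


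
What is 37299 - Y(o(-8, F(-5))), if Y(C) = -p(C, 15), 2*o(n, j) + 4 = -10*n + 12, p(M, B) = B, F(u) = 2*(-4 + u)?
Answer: 37314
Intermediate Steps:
F(u) = -8 + 2*u
o(n, j) = 4 - 5*n (o(n, j) = -2 + (-10*n + 12)/2 = -2 + (12 - 10*n)/2 = -2 + (6 - 5*n) = 4 - 5*n)
Y(C) = -15 (Y(C) = -1*15 = -15)
37299 - Y(o(-8, F(-5))) = 37299 - 1*(-15) = 37299 + 15 = 37314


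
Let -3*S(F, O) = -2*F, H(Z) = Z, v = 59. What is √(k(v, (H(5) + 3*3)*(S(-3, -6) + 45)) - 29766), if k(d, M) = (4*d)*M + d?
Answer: 3*√12485 ≈ 335.21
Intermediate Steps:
S(F, O) = 2*F/3 (S(F, O) = -(-2)*F/3 = 2*F/3)
k(d, M) = d + 4*M*d (k(d, M) = 4*M*d + d = d + 4*M*d)
√(k(v, (H(5) + 3*3)*(S(-3, -6) + 45)) - 29766) = √(59*(1 + 4*((5 + 3*3)*((⅔)*(-3) + 45))) - 29766) = √(59*(1 + 4*((5 + 9)*(-2 + 45))) - 29766) = √(59*(1 + 4*(14*43)) - 29766) = √(59*(1 + 4*602) - 29766) = √(59*(1 + 2408) - 29766) = √(59*2409 - 29766) = √(142131 - 29766) = √112365 = 3*√12485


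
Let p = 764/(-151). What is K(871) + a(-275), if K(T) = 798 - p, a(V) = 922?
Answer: 260484/151 ≈ 1725.1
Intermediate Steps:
p = -764/151 (p = 764*(-1/151) = -764/151 ≈ -5.0596)
K(T) = 121262/151 (K(T) = 798 - 1*(-764/151) = 798 + 764/151 = 121262/151)
K(871) + a(-275) = 121262/151 + 922 = 260484/151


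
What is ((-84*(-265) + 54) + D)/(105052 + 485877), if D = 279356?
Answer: 301670/590929 ≈ 0.51050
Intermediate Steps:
((-84*(-265) + 54) + D)/(105052 + 485877) = ((-84*(-265) + 54) + 279356)/(105052 + 485877) = ((22260 + 54) + 279356)/590929 = (22314 + 279356)*(1/590929) = 301670*(1/590929) = 301670/590929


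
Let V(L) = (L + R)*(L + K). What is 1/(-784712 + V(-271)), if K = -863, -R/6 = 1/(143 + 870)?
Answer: -1013/483597370 ≈ -2.0947e-6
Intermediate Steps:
R = -6/1013 (R = -6/(143 + 870) = -6/1013 ≈ -0.0059230)
V(L) = (-863 + L)*(-6/1013 + L) (V(L) = (L - 6/1013)*(L - 863) = (-6/1013 + L)*(-863 + L) = (-863 + L)*(-6/1013 + L))
1/(-784712 + V(-271)) = 1/(-784712 + (5178/1013 + (-271)² - 874225/1013*(-271))) = 1/(-784712 + (5178/1013 + 73441 + 236914975/1013)) = 1/(-784712 + 311315886/1013) = 1/(-483597370/1013) = -1013/483597370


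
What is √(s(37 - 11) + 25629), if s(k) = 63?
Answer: 2*√6423 ≈ 160.29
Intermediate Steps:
√(s(37 - 11) + 25629) = √(63 + 25629) = √25692 = 2*√6423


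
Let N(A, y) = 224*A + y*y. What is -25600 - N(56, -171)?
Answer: -67385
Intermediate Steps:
N(A, y) = y**2 + 224*A (N(A, y) = 224*A + y**2 = y**2 + 224*A)
-25600 - N(56, -171) = -25600 - ((-171)**2 + 224*56) = -25600 - (29241 + 12544) = -25600 - 1*41785 = -25600 - 41785 = -67385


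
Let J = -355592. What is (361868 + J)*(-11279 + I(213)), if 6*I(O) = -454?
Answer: -71261888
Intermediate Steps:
I(O) = -227/3 (I(O) = (1/6)*(-454) = -227/3)
(361868 + J)*(-11279 + I(213)) = (361868 - 355592)*(-11279 - 227/3) = 6276*(-34064/3) = -71261888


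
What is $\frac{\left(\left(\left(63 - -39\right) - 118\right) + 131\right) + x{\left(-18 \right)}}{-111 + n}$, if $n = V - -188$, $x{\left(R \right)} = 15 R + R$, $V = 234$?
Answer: $- \frac{173}{311} \approx -0.55627$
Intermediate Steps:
$x{\left(R \right)} = 16 R$
$n = 422$ ($n = 234 - -188 = 234 + 188 = 422$)
$\frac{\left(\left(\left(63 - -39\right) - 118\right) + 131\right) + x{\left(-18 \right)}}{-111 + n} = \frac{\left(\left(\left(63 - -39\right) - 118\right) + 131\right) + 16 \left(-18\right)}{-111 + 422} = \frac{\left(\left(\left(63 + 39\right) - 118\right) + 131\right) - 288}{311} = \left(\left(\left(102 - 118\right) + 131\right) - 288\right) \frac{1}{311} = \left(\left(-16 + 131\right) - 288\right) \frac{1}{311} = \left(115 - 288\right) \frac{1}{311} = \left(-173\right) \frac{1}{311} = - \frac{173}{311}$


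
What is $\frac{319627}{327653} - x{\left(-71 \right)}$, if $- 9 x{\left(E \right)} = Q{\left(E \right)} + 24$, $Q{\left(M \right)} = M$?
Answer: $- \frac{12523048}{2948877} \approx -4.2467$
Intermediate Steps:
$x{\left(E \right)} = - \frac{8}{3} - \frac{E}{9}$ ($x{\left(E \right)} = - \frac{E + 24}{9} = - \frac{24 + E}{9} = - \frac{8}{3} - \frac{E}{9}$)
$\frac{319627}{327653} - x{\left(-71 \right)} = \frac{319627}{327653} - \left(- \frac{8}{3} - - \frac{71}{9}\right) = 319627 \cdot \frac{1}{327653} - \left(- \frac{8}{3} + \frac{71}{9}\right) = \frac{319627}{327653} - \frac{47}{9} = - \frac{12523048}{2948877}$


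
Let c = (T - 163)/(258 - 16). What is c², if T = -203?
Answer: 33489/14641 ≈ 2.2873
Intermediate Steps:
c = -183/121 (c = (-203 - 163)/(258 - 16) = -366/242 = -366*1/242 = -183/121 ≈ -1.5124)
c² = (-183/121)² = 33489/14641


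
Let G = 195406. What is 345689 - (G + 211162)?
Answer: -60879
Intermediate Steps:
345689 - (G + 211162) = 345689 - (195406 + 211162) = 345689 - 1*406568 = 345689 - 406568 = -60879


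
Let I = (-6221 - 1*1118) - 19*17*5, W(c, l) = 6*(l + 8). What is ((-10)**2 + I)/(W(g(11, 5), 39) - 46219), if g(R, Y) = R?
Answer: 8854/45937 ≈ 0.19274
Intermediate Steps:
W(c, l) = 48 + 6*l (W(c, l) = 6*(8 + l) = 48 + 6*l)
I = -8954 (I = (-6221 - 1118) - 323*5 = -7339 - 1*1615 = -7339 - 1615 = -8954)
((-10)**2 + I)/(W(g(11, 5), 39) - 46219) = ((-10)**2 - 8954)/((48 + 6*39) - 46219) = (100 - 8954)/((48 + 234) - 46219) = -8854/(282 - 46219) = -8854/(-45937) = -8854*(-1/45937) = 8854/45937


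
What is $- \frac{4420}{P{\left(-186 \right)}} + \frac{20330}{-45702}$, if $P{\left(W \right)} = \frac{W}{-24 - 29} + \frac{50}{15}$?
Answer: $- \frac{236327725}{365616} \approx -646.38$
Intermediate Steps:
$P{\left(W \right)} = \frac{10}{3} - \frac{W}{53}$ ($P{\left(W \right)} = \frac{W}{-24 - 29} + 50 \cdot \frac{1}{15} = \frac{W}{-53} + \frac{10}{3} = W \left(- \frac{1}{53}\right) + \frac{10}{3} = - \frac{W}{53} + \frac{10}{3} = \frac{10}{3} - \frac{W}{53}$)
$- \frac{4420}{P{\left(-186 \right)}} + \frac{20330}{-45702} = - \frac{4420}{\frac{10}{3} - - \frac{186}{53}} + \frac{20330}{-45702} = - \frac{4420}{\frac{10}{3} + \frac{186}{53}} + 20330 \left(- \frac{1}{45702}\right) = - \frac{4420}{\frac{1088}{159}} - \frac{10165}{22851} = \left(-4420\right) \frac{159}{1088} - \frac{10165}{22851} = - \frac{10335}{16} - \frac{10165}{22851} = - \frac{236327725}{365616}$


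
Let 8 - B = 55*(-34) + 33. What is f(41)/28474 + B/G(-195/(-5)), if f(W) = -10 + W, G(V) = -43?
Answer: -52533197/1224382 ≈ -42.906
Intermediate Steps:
B = 1845 (B = 8 - (55*(-34) + 33) = 8 - (-1870 + 33) = 8 - 1*(-1837) = 8 + 1837 = 1845)
f(41)/28474 + B/G(-195/(-5)) = (-10 + 41)/28474 + 1845/(-43) = 31*(1/28474) + 1845*(-1/43) = 31/28474 - 1845/43 = -52533197/1224382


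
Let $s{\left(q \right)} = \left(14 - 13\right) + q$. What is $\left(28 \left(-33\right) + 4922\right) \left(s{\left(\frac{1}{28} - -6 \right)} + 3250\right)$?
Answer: $\frac{182302803}{14} \approx 1.3022 \cdot 10^{7}$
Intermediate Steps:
$s{\left(q \right)} = 1 + q$
$\left(28 \left(-33\right) + 4922\right) \left(s{\left(\frac{1}{28} - -6 \right)} + 3250\right) = \left(28 \left(-33\right) + 4922\right) \left(\left(1 + \left(\frac{1}{28} - -6\right)\right) + 3250\right) = \left(-924 + 4922\right) \left(\left(1 + \left(\frac{1}{28} + 6\right)\right) + 3250\right) = 3998 \left(\left(1 + \frac{169}{28}\right) + 3250\right) = 3998 \left(\frac{197}{28} + 3250\right) = 3998 \cdot \frac{91197}{28} = \frac{182302803}{14}$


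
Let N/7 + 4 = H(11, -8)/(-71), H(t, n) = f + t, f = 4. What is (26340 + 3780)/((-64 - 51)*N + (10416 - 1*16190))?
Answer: -2138520/169259 ≈ -12.635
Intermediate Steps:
H(t, n) = 4 + t
N = -2093/71 (N = -28 + 7*((4 + 11)/(-71)) = -28 + 7*(15*(-1/71)) = -28 + 7*(-15/71) = -28 - 105/71 = -2093/71 ≈ -29.479)
(26340 + 3780)/((-64 - 51)*N + (10416 - 1*16190)) = (26340 + 3780)/((-64 - 51)*(-2093/71) + (10416 - 1*16190)) = 30120/(-115*(-2093/71) + (10416 - 16190)) = 30120/(240695/71 - 5774) = 30120/(-169259/71) = 30120*(-71/169259) = -2138520/169259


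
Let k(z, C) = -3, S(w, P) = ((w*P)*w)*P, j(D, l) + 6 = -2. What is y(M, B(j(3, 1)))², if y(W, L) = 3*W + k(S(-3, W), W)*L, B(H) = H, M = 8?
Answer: 2304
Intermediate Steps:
j(D, l) = -8 (j(D, l) = -6 - 2 = -8)
S(w, P) = P²*w² (S(w, P) = ((P*w)*w)*P = (P*w²)*P = P²*w²)
y(W, L) = -3*L + 3*W (y(W, L) = 3*W - 3*L = -3*L + 3*W)
y(M, B(j(3, 1)))² = (-3*(-8) + 3*8)² = (24 + 24)² = 48² = 2304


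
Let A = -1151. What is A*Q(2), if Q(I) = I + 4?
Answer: -6906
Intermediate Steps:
Q(I) = 4 + I
A*Q(2) = -1151*(4 + 2) = -1151*6 = -6906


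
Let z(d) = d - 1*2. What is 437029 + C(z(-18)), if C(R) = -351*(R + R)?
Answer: 451069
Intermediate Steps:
z(d) = -2 + d (z(d) = d - 2 = -2 + d)
C(R) = -702*R
437029 + C(z(-18)) = 437029 - 702*(-2 - 18) = 437029 - 702*(-20) = 437029 + 14040 = 451069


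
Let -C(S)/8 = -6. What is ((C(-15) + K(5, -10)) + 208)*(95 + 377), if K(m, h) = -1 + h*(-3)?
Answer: 134520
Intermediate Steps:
K(m, h) = -1 - 3*h
C(S) = 48 (C(S) = -8*(-6) = 48)
((C(-15) + K(5, -10)) + 208)*(95 + 377) = ((48 + (-1 - 3*(-10))) + 208)*(95 + 377) = ((48 + (-1 + 30)) + 208)*472 = ((48 + 29) + 208)*472 = (77 + 208)*472 = 285*472 = 134520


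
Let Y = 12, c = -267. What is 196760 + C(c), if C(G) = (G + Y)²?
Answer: 261785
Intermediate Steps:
C(G) = (12 + G)² (C(G) = (G + 12)² = (12 + G)²)
196760 + C(c) = 196760 + (12 - 267)² = 196760 + (-255)² = 196760 + 65025 = 261785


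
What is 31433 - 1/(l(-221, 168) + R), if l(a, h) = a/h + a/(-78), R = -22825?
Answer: 40174988851/1278115 ≈ 31433.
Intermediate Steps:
l(a, h) = -a/78 + a/h (l(a, h) = a/h + a*(-1/78) = a/h - a/78 = -a/78 + a/h)
31433 - 1/(l(-221, 168) + R) = 31433 - 1/((-1/78*(-221) - 221/168) - 22825) = 31433 - 1/((17/6 - 221*1/168) - 22825) = 31433 - 1/((17/6 - 221/168) - 22825) = 31433 - 1/(85/56 - 22825) = 31433 - 1/(-1278115/56) = 31433 - 1*(-56/1278115) = 31433 + 56/1278115 = 40174988851/1278115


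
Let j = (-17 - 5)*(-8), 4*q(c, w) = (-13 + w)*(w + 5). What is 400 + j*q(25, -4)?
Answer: -348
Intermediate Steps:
q(c, w) = (-13 + w)*(5 + w)/4 (q(c, w) = ((-13 + w)*(w + 5))/4 = ((-13 + w)*(5 + w))/4 = (-13 + w)*(5 + w)/4)
j = 176 (j = -22*(-8) = 176)
400 + j*q(25, -4) = 400 + 176*(-65/4 - 2*(-4) + (1/4)*(-4)**2) = 400 + 176*(-65/4 + 8 + (1/4)*16) = 400 + 176*(-65/4 + 8 + 4) = 400 + 176*(-17/4) = 400 - 748 = -348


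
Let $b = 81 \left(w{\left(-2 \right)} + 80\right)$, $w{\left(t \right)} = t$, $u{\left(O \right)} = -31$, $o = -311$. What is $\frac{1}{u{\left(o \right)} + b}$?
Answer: $\frac{1}{6287} \approx 0.00015906$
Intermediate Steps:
$b = 6318$ ($b = 81 \left(-2 + 80\right) = 81 \cdot 78 = 6318$)
$\frac{1}{u{\left(o \right)} + b} = \frac{1}{-31 + 6318} = \frac{1}{6287}$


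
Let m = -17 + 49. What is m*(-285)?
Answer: -9120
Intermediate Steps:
m = 32
m*(-285) = 32*(-285) = -9120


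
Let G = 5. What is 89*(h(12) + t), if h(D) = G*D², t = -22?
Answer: 62122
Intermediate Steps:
h(D) = 5*D²
89*(h(12) + t) = 89*(5*12² - 22) = 89*(5*144 - 22) = 89*(720 - 22) = 89*698 = 62122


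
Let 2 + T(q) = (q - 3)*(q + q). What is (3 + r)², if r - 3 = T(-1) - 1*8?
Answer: 16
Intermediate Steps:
T(q) = -2 + 2*q*(-3 + q) (T(q) = -2 + (q - 3)*(q + q) = -2 + (-3 + q)*(2*q) = -2 + 2*q*(-3 + q))
r = 1 (r = 3 + ((-2 - 6*(-1) + 2*(-1)²) - 1*8) = 3 + ((-2 + 6 + 2*1) - 8) = 3 + ((-2 + 6 + 2) - 8) = 3 + (6 - 8) = 3 - 2 = 1)
(3 + r)² = (3 + 1)² = 4² = 16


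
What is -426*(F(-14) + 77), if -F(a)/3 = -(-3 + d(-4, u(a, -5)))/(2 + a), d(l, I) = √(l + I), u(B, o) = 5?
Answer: -33015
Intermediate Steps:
d(l, I) = √(I + l)
F(a) = -6/(2 + a) (F(a) = -(-3)*(-3 + √(5 - 4))/(2 + a) = -(-3)*(-3 + √1)/(2 + a) = -(-3)*(-3 + 1)/(2 + a) = -(-3)*(-2/(2 + a)) = -6/(2 + a))
-426*(F(-14) + 77) = -426*(-6/(2 - 14) + 77) = -426*(-6/(-12) + 77) = -426*(-6*(-1/12) + 77) = -426*(½ + 77) = -426*155/2 = -33015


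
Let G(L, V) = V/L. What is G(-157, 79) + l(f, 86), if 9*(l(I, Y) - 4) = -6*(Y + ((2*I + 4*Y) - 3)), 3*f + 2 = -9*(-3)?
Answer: -412993/1413 ≈ -292.28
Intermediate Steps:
f = 25/3 (f = -2/3 + (-9*(-3))/3 = -2/3 + (1/3)*27 = -2/3 + 9 = 25/3 ≈ 8.3333)
l(I, Y) = 6 - 10*Y/3 - 4*I/3 (l(I, Y) = 4 + (-6*(Y + ((2*I + 4*Y) - 3)))/9 = 4 + (-6*(Y + (-3 + 2*I + 4*Y)))/9 = 4 + (-6*(-3 + 2*I + 5*Y))/9 = 4 + (18 - 30*Y - 12*I)/9 = 4 + (2 - 10*Y/3 - 4*I/3) = 6 - 10*Y/3 - 4*I/3)
G(-157, 79) + l(f, 86) = 79/(-157) + (6 - 10/3*86 - 4/3*25/3) = 79*(-1/157) + (6 - 860/3 - 100/9) = -79/157 - 2626/9 = -412993/1413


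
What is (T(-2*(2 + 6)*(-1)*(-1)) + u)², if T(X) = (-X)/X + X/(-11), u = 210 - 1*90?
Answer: 1755625/121 ≈ 14509.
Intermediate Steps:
u = 120 (u = 210 - 90 = 120)
T(X) = -1 - X/11 (T(X) = -1 + X*(-1/11) = -1 - X/11)
(T(-2*(2 + 6)*(-1)*(-1)) + u)² = ((-1 - (-2*(2 + 6)*(-1))*(-1)/11) + 120)² = ((-1 - (-16*(-1))*(-1)/11) + 120)² = ((-1 - (-2*(-8))*(-1)/11) + 120)² = ((-1 - 16*(-1)/11) + 120)² = ((-1 - 1/11*(-16)) + 120)² = ((-1 + 16/11) + 120)² = (5/11 + 120)² = (1325/11)² = 1755625/121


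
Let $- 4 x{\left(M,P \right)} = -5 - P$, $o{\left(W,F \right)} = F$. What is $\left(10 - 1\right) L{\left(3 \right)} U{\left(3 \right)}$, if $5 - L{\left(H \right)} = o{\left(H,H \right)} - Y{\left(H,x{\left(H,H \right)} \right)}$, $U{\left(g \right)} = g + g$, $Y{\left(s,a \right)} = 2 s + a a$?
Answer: $648$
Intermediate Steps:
$x{\left(M,P \right)} = \frac{5}{4} + \frac{P}{4}$ ($x{\left(M,P \right)} = - \frac{-5 - P}{4} = \frac{5}{4} + \frac{P}{4}$)
$Y{\left(s,a \right)} = a^{2} + 2 s$ ($Y{\left(s,a \right)} = 2 s + a^{2} = a^{2} + 2 s$)
$U{\left(g \right)} = 2 g$
$L{\left(H \right)} = 5 + H + \left(\frac{5}{4} + \frac{H}{4}\right)^{2}$ ($L{\left(H \right)} = 5 - \left(H - \left(\left(\frac{5}{4} + \frac{H}{4}\right)^{2} + 2 H\right)\right) = 5 - \left(- H - \left(\frac{5}{4} + \frac{H}{4}\right)^{2}\right) = 5 + \left(H + \left(\frac{5}{4} + \frac{H}{4}\right)^{2}\right) = 5 + H + \left(\frac{5}{4} + \frac{H}{4}\right)^{2}$)
$\left(10 - 1\right) L{\left(3 \right)} U{\left(3 \right)} = \left(10 - 1\right) \left(\frac{105}{16} + \frac{3^{2}}{16} + \frac{13}{8} \cdot 3\right) 2 \cdot 3 = 9 \left(\frac{105}{16} + \frac{1}{16} \cdot 9 + \frac{39}{8}\right) 6 = 9 \left(\frac{105}{16} + \frac{9}{16} + \frac{39}{8}\right) 6 = 9 \cdot 12 \cdot 6 = 108 \cdot 6 = 648$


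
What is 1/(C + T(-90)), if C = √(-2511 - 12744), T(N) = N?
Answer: -2/519 - I*√1695/7785 ≈ -0.0038536 - 0.0052884*I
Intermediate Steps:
C = 3*I*√1695 (C = √(-15255) = 3*I*√1695 ≈ 123.51*I)
1/(C + T(-90)) = 1/(3*I*√1695 - 90) = 1/(-90 + 3*I*√1695)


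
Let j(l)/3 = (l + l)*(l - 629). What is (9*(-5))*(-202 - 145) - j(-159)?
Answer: -736137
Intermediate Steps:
j(l) = 6*l*(-629 + l) (j(l) = 3*((l + l)*(l - 629)) = 3*((2*l)*(-629 + l)) = 3*(2*l*(-629 + l)) = 6*l*(-629 + l))
(9*(-5))*(-202 - 145) - j(-159) = (9*(-5))*(-202 - 145) - 6*(-159)*(-629 - 159) = -45*(-347) - 6*(-159)*(-788) = 15615 - 1*751752 = 15615 - 751752 = -736137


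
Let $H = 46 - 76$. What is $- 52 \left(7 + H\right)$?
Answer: $1196$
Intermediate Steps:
$H = -30$
$- 52 \left(7 + H\right) = - 52 \left(7 - 30\right) = \left(-52\right) \left(-23\right) = 1196$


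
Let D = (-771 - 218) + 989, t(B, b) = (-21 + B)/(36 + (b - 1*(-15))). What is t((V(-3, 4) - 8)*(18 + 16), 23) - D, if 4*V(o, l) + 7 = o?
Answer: -189/37 ≈ -5.1081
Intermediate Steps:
V(o, l) = -7/4 + o/4
t(B, b) = (-21 + B)/(51 + b) (t(B, b) = (-21 + B)/(36 + (b + 15)) = (-21 + B)/(36 + (15 + b)) = (-21 + B)/(51 + b))
D = 0 (D = -989 + 989 = 0)
t((V(-3, 4) - 8)*(18 + 16), 23) - D = (-21 + ((-7/4 + (1/4)*(-3)) - 8)*(18 + 16))/(51 + 23) - 1*0 = (-21 + ((-7/4 - 3/4) - 8)*34)/74 + 0 = (-21 + (-5/2 - 8)*34)/74 + 0 = (-21 - 21/2*34)/74 + 0 = (-21 - 357)/74 + 0 = (1/74)*(-378) + 0 = -189/37 + 0 = -189/37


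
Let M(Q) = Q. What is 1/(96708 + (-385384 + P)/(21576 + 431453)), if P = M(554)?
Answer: 453029/43811143702 ≈ 1.0341e-5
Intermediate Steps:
P = 554
1/(96708 + (-385384 + P)/(21576 + 431453)) = 1/(96708 + (-385384 + 554)/(21576 + 431453)) = 1/(96708 - 384830/453029) = 1/(43811143702/453029) = 453029/43811143702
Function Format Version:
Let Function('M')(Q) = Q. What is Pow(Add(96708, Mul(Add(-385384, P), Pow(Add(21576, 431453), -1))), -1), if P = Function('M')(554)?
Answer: Rational(453029, 43811143702) ≈ 1.0341e-5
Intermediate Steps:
P = 554
Pow(Add(96708, Mul(Add(-385384, P), Pow(Add(21576, 431453), -1))), -1) = Pow(Add(96708, Mul(Add(-385384, 554), Pow(Add(21576, 431453), -1))), -1) = Pow(Add(96708, Mul(-384830, Pow(453029, -1))), -1) = Pow(Add(96708, Mul(-384830, Rational(1, 453029))), -1) = Pow(Add(96708, Rational(-384830, 453029)), -1) = Pow(Rational(43811143702, 453029), -1) = Rational(453029, 43811143702)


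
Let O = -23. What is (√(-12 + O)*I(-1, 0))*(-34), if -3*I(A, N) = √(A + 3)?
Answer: 34*I*√70/3 ≈ 94.822*I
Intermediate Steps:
I(A, N) = -√(3 + A)/3 (I(A, N) = -√(A + 3)/3 = -√(3 + A)/3)
(√(-12 + O)*I(-1, 0))*(-34) = (√(-12 - 23)*(-√(3 - 1)/3))*(-34) = (√(-35)*(-√2/3))*(-34) = ((I*√35)*(-√2/3))*(-34) = -I*√70/3*(-34) = 34*I*√70/3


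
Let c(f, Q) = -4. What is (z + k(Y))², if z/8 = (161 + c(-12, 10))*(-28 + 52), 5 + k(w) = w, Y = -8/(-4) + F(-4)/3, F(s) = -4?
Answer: 8175595561/9 ≈ 9.0840e+8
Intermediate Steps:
Y = ⅔ (Y = -8/(-4) - 4/3 = -8*(-¼) - 4*⅓ = 2 - 4/3 = ⅔ ≈ 0.66667)
k(w) = -5 + w
z = 30144 (z = 8*((161 - 4)*(-28 + 52)) = 8*(157*24) = 8*3768 = 30144)
(z + k(Y))² = (30144 + (-5 + ⅔))² = (30144 - 13/3)² = (90419/3)² = 8175595561/9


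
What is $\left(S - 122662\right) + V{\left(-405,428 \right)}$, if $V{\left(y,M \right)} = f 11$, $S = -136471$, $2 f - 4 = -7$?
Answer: $- \frac{518299}{2} \approx -2.5915 \cdot 10^{5}$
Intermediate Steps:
$f = - \frac{3}{2}$ ($f = 2 + \frac{1}{2} \left(-7\right) = 2 - \frac{7}{2} = - \frac{3}{2} \approx -1.5$)
$V{\left(y,M \right)} = - \frac{33}{2}$ ($V{\left(y,M \right)} = \left(- \frac{3}{2}\right) 11 = - \frac{33}{2}$)
$\left(S - 122662\right) + V{\left(-405,428 \right)} = \left(-136471 - 122662\right) - \frac{33}{2} = -259133 - \frac{33}{2} = - \frac{518299}{2}$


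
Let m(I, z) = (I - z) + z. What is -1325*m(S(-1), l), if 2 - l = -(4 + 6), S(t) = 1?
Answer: -1325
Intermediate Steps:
l = 12 (l = 2 - (-1)*(4 + 6) = 2 - (-1)*10 = 2 - 1*(-10) = 2 + 10 = 12)
m(I, z) = I
-1325*m(S(-1), l) = -1325*1 = -1325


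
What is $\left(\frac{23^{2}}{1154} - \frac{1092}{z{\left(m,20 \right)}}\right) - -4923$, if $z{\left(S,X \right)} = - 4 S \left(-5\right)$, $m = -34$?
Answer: $\frac{241549778}{49045} \approx 4925.1$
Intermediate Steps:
$z{\left(S,X \right)} = 20 S$
$\left(\frac{23^{2}}{1154} - \frac{1092}{z{\left(m,20 \right)}}\right) - -4923 = \left(\frac{23^{2}}{1154} - \frac{1092}{20 \left(-34\right)}\right) - -4923 = \left(529 \cdot \frac{1}{1154} - \frac{1092}{-680}\right) + 4923 = \left(\frac{529}{1154} - - \frac{273}{170}\right) + 4923 = \left(\frac{529}{1154} + \frac{273}{170}\right) + 4923 = \frac{101243}{49045} + 4923 = \frac{241549778}{49045}$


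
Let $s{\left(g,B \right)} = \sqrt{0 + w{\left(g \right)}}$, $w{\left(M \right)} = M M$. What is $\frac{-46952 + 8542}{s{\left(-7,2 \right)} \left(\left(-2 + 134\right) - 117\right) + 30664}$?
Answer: $- \frac{38410}{30769} \approx -1.2483$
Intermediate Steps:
$w{\left(M \right)} = M^{2}$
$s{\left(g,B \right)} = \sqrt{g^{2}}$ ($s{\left(g,B \right)} = \sqrt{0 + g^{2}} = \sqrt{g^{2}}$)
$\frac{-46952 + 8542}{s{\left(-7,2 \right)} \left(\left(-2 + 134\right) - 117\right) + 30664} = \frac{-46952 + 8542}{\sqrt{\left(-7\right)^{2}} \left(\left(-2 + 134\right) - 117\right) + 30664} = - \frac{38410}{\sqrt{49} \left(132 - 117\right) + 30664} = - \frac{38410}{7 \cdot 15 + 30664} = - \frac{38410}{105 + 30664} = - \frac{38410}{30769}$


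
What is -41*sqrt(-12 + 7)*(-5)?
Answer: 205*I*sqrt(5) ≈ 458.39*I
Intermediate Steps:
-41*sqrt(-12 + 7)*(-5) = -41*I*sqrt(5)*(-5) = 205*I*sqrt(5)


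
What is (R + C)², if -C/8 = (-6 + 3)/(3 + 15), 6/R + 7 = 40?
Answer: 2500/1089 ≈ 2.2957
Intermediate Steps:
R = 2/11 (R = 6/(-7 + 40) = 6/33 = 6*(1/33) = 2/11 ≈ 0.18182)
C = 4/3 (C = -8*(-6 + 3)/(3 + 15) = -(-24)/18 = -8*(-⅙) = 4/3 ≈ 1.3333)
(R + C)² = (2/11 + 4/3)² = (50/33)² = 2500/1089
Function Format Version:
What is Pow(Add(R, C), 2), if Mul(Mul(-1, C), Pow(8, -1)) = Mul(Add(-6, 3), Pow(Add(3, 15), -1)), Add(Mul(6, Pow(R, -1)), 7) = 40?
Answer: Rational(2500, 1089) ≈ 2.2957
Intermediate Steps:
R = Rational(2, 11) (R = Mul(6, Pow(Add(-7, 40), -1)) = Mul(6, Pow(33, -1)) = Mul(6, Rational(1, 33)) = Rational(2, 11) ≈ 0.18182)
C = Rational(4, 3) (C = Mul(-8, Mul(Add(-6, 3), Pow(Add(3, 15), -1))) = Mul(-8, Mul(-3, Pow(18, -1))) = Mul(-8, Mul(-3, Rational(1, 18))) = Mul(-8, Rational(-1, 6)) = Rational(4, 3) ≈ 1.3333)
Pow(Add(R, C), 2) = Pow(Add(Rational(2, 11), Rational(4, 3)), 2) = Pow(Rational(50, 33), 2) = Rational(2500, 1089)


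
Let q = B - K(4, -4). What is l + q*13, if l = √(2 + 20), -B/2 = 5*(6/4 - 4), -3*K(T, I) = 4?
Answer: 1027/3 + √22 ≈ 347.02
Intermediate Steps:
K(T, I) = -4/3 (K(T, I) = -⅓*4 = -4/3)
B = 25 (B = -10*(6/4 - 4) = -10*(6*(¼) - 4) = -10*(3/2 - 4) = -10*(-5)/2 = -2*(-25/2) = 25)
l = √22 ≈ 4.6904
q = 79/3 (q = 25 - 1*(-4/3) = 25 + 4/3 = 79/3 ≈ 26.333)
l + q*13 = √22 + (79/3)*13 = √22 + 1027/3 = 1027/3 + √22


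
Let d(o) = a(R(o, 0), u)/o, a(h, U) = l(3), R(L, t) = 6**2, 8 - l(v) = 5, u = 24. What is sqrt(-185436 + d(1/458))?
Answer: I*sqrt(184062) ≈ 429.02*I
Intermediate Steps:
l(v) = 3 (l(v) = 8 - 1*5 = 8 - 5 = 3)
R(L, t) = 36
a(h, U) = 3
d(o) = 3/o
sqrt(-185436 + d(1/458)) = sqrt(-185436 + 3/(1/458)) = sqrt(-185436 + 3*458) = sqrt(-185436 + 1374) = sqrt(-184062) = I*sqrt(184062)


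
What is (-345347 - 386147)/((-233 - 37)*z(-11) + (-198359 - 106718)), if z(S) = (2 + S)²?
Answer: 731494/326947 ≈ 2.2373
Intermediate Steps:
(-345347 - 386147)/((-233 - 37)*z(-11) + (-198359 - 106718)) = (-345347 - 386147)/((-233 - 37)*(2 - 11)² + (-198359 - 106718)) = -731494/(-270*(-9)² - 305077) = -731494/(-270*81 - 305077) = -731494/(-21870 - 305077) = -731494/(-326947) = -731494*(-1/326947) = 731494/326947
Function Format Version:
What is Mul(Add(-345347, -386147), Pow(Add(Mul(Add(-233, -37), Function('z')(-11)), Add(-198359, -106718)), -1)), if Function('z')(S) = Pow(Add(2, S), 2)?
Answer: Rational(731494, 326947) ≈ 2.2373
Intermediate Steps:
Mul(Add(-345347, -386147), Pow(Add(Mul(Add(-233, -37), Function('z')(-11)), Add(-198359, -106718)), -1)) = Mul(Add(-345347, -386147), Pow(Add(Mul(Add(-233, -37), Pow(Add(2, -11), 2)), Add(-198359, -106718)), -1)) = Mul(-731494, Pow(Add(Mul(-270, Pow(-9, 2)), -305077), -1)) = Mul(-731494, Pow(Add(Mul(-270, 81), -305077), -1)) = Mul(-731494, Pow(Add(-21870, -305077), -1)) = Mul(-731494, Pow(-326947, -1)) = Mul(-731494, Rational(-1, 326947)) = Rational(731494, 326947)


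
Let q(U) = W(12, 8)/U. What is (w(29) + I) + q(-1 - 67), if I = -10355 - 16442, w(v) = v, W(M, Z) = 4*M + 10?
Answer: -910141/34 ≈ -26769.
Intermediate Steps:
W(M, Z) = 10 + 4*M
I = -26797
q(U) = 58/U (q(U) = (10 + 4*12)/U = (10 + 48)/U = 58/U)
(w(29) + I) + q(-1 - 67) = (29 - 26797) + 58/(-1 - 67) = -26768 + 58/(-68) = -26768 + 58*(-1/68) = -26768 - 29/34 = -910141/34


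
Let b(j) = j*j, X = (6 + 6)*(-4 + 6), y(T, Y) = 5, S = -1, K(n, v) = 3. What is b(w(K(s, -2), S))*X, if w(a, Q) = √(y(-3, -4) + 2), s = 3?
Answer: 168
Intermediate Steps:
w(a, Q) = √7 (w(a, Q) = √(5 + 2) = √7)
X = 24 (X = 12*2 = 24)
b(j) = j²
b(w(K(s, -2), S))*X = (√7)²*24 = 7*24 = 168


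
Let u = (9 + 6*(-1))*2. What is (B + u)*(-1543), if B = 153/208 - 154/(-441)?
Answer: -143250577/13104 ≈ -10932.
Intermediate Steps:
u = 6 (u = (9 - 6)*2 = 3*2 = 6)
B = 14215/13104 (B = 153*(1/208) - 154*(-1/441) = 153/208 + 22/63 = 14215/13104 ≈ 1.0848)
(B + u)*(-1543) = (14215/13104 + 6)*(-1543) = (92839/13104)*(-1543) = -143250577/13104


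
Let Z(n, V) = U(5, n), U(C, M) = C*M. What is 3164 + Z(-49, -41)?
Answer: 2919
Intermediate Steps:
Z(n, V) = 5*n
3164 + Z(-49, -41) = 3164 + 5*(-49) = 3164 - 245 = 2919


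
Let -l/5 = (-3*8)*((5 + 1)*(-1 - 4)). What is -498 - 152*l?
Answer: 546702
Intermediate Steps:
l = -3600 (l = -5*(-3*8)*(5 + 1)*(-1 - 4) = -(-120)*6*(-5) = -(-120)*(-30) = -5*720 = -3600)
-498 - 152*l = -498 - 152*(-3600) = -498 + 547200 = 546702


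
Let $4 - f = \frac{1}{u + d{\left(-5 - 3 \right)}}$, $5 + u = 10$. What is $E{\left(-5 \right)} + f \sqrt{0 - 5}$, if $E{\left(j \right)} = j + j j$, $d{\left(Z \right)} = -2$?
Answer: $20 + \frac{11 i \sqrt{5}}{3} \approx 20.0 + 8.1989 i$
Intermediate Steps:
$u = 5$ ($u = -5 + 10 = 5$)
$E{\left(j \right)} = j + j^{2}$
$f = \frac{11}{3}$ ($f = 4 - \frac{1}{5 - 2} = 4 - \frac{1}{3} = \frac{11}{3} \approx 3.6667$)
$E{\left(-5 \right)} + f \sqrt{0 - 5} = - 5 \left(1 - 5\right) + \frac{11 \sqrt{0 - 5}}{3} = \left(-5\right) \left(-4\right) + \frac{11 \sqrt{-5}}{3} = 20 + \frac{11 i \sqrt{5}}{3}$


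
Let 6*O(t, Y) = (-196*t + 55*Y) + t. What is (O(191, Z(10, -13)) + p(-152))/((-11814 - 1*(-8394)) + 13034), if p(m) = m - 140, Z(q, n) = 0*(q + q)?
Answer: -12999/19228 ≈ -0.67605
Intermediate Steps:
Z(q, n) = 0 (Z(q, n) = 0*(2*q) = 0)
O(t, Y) = -65*t/2 + 55*Y/6 (O(t, Y) = ((-196*t + 55*Y) + t)/6 = (-195*t + 55*Y)/6 = -65*t/2 + 55*Y/6)
p(m) = -140 + m
(O(191, Z(10, -13)) + p(-152))/((-11814 - 1*(-8394)) + 13034) = ((-65/2*191 + (55/6)*0) + (-140 - 152))/((-11814 - 1*(-8394)) + 13034) = ((-12415/2 + 0) - 292)/((-11814 + 8394) + 13034) = (-12415/2 - 292)/(-3420 + 13034) = -12999/2/9614 = -12999/2*1/9614 = -12999/19228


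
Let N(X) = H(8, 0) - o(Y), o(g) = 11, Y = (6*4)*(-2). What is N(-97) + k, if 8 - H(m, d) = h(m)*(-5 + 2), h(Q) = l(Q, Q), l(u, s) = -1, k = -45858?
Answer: -45864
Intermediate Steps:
h(Q) = -1
H(m, d) = 5 (H(m, d) = 8 - (-1)*(-5 + 2) = 8 - (-1)*(-3) = 8 - 1*3 = 8 - 3 = 5)
Y = -48 (Y = 24*(-2) = -48)
N(X) = -6 (N(X) = 5 - 1*11 = 5 - 11 = -6)
N(-97) + k = -6 - 45858 = -45864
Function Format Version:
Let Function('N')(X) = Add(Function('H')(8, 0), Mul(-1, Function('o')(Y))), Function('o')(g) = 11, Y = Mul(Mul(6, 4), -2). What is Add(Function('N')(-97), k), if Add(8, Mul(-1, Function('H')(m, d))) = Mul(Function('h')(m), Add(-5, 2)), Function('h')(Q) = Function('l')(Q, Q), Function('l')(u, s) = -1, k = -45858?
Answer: -45864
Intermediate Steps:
Function('h')(Q) = -1
Function('H')(m, d) = 5 (Function('H')(m, d) = Add(8, Mul(-1, Mul(-1, Add(-5, 2)))) = Add(8, Mul(-1, Mul(-1, -3))) = Add(8, Mul(-1, 3)) = Add(8, -3) = 5)
Y = -48 (Y = Mul(24, -2) = -48)
Function('N')(X) = -6 (Function('N')(X) = Add(5, Mul(-1, 11)) = Add(5, -11) = -6)
Add(Function('N')(-97), k) = Add(-6, -45858) = -45864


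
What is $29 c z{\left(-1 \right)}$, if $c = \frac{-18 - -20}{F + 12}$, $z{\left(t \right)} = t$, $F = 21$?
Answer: $- \frac{58}{33} \approx -1.7576$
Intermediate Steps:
$c = \frac{2}{33}$ ($c = \frac{-18 - -20}{21 + 12} = \frac{-18 + 20}{33} = 2 \cdot \frac{1}{33} = \frac{2}{33} \approx 0.060606$)
$29 c z{\left(-1 \right)} = 29 \cdot \frac{2}{33} \left(-1\right) = \frac{58}{33} \left(-1\right) = - \frac{58}{33}$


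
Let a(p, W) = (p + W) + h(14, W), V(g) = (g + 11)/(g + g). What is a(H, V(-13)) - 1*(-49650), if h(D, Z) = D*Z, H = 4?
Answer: 645517/13 ≈ 49655.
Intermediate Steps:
V(g) = (11 + g)/(2*g) (V(g) = (11 + g)/((2*g)) = (11 + g)*(1/(2*g)) = (11 + g)/(2*g))
a(p, W) = p + 15*W (a(p, W) = (p + W) + 14*W = (W + p) + 14*W = p + 15*W)
a(H, V(-13)) - 1*(-49650) = (4 + 15*((1/2)*(11 - 13)/(-13))) - 1*(-49650) = (4 + 15*((1/2)*(-1/13)*(-2))) + 49650 = (4 + 15*(1/13)) + 49650 = (4 + 15/13) + 49650 = 67/13 + 49650 = 645517/13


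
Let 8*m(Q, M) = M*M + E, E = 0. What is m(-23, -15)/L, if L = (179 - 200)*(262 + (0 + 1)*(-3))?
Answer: -75/14504 ≈ -0.0051710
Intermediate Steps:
m(Q, M) = M**2/8 (m(Q, M) = (M*M + 0)/8 = (M**2 + 0)/8 = M**2/8)
L = -5439 (L = -21*(262 + 1*(-3)) = -21*(262 - 3) = -21*259 = -5439)
m(-23, -15)/L = ((1/8)*(-15)**2)/(-5439) = ((1/8)*225)*(-1/5439) = (225/8)*(-1/5439) = -75/14504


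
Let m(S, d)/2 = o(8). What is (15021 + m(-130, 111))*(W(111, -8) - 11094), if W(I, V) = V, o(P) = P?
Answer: -166940774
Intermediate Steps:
m(S, d) = 16 (m(S, d) = 2*8 = 16)
(15021 + m(-130, 111))*(W(111, -8) - 11094) = (15021 + 16)*(-8 - 11094) = 15037*(-11102) = -166940774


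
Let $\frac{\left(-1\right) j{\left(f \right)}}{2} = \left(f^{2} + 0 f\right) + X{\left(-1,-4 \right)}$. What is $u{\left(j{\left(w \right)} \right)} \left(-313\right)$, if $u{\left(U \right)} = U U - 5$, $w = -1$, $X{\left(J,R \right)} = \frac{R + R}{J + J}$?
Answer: $-29735$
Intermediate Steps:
$X{\left(J,R \right)} = \frac{R}{J}$ ($X{\left(J,R \right)} = \frac{2 R}{2 J} = 2 R \frac{1}{2 J} = \frac{R}{J}$)
$j{\left(f \right)} = -8 - 2 f^{2}$ ($j{\left(f \right)} = - 2 \left(\left(f^{2} + 0 f\right) - \frac{4}{-1}\right) = - 2 \left(\left(f^{2} + 0\right) - -4\right) = - 2 \left(f^{2} + 4\right) = - 2 \left(4 + f^{2}\right) = -8 - 2 f^{2}$)
$u{\left(U \right)} = -5 + U^{2}$ ($u{\left(U \right)} = U^{2} - 5 = -5 + U^{2}$)
$u{\left(j{\left(w \right)} \right)} \left(-313\right) = \left(-5 + \left(-8 - 2 \left(-1\right)^{2}\right)^{2}\right) \left(-313\right) = \left(-5 + \left(-8 - 2\right)^{2}\right) \left(-313\right) = \left(-5 + \left(-10\right)^{2}\right) \left(-313\right) = \left(-5 + 100\right) \left(-313\right) = 95 \left(-313\right) = -29735$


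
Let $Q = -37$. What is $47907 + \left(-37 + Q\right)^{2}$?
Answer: $53383$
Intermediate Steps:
$47907 + \left(-37 + Q\right)^{2} = 47907 + \left(-37 - 37\right)^{2} = 47907 + \left(-74\right)^{2} = 47907 + 5476 = 53383$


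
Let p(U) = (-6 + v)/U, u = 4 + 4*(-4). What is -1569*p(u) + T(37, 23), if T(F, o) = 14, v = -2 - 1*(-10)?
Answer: 551/2 ≈ 275.50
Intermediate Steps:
v = 8 (v = -2 + 10 = 8)
u = -12 (u = 4 - 16 = -12)
p(U) = 2/U (p(U) = (-6 + 8)/U = 2/U)
-1569*p(u) + T(37, 23) = -3138/(-12) + 14 = -3138*(-1)/12 + 14 = -1569*(-⅙) + 14 = 523/2 + 14 = 551/2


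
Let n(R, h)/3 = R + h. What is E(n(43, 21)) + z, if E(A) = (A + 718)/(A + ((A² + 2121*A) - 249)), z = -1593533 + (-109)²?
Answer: -702315171518/444039 ≈ -1.5817e+6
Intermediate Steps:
z = -1581652 (z = -1593533 + 11881 = -1581652)
n(R, h) = 3*R + 3*h (n(R, h) = 3*(R + h) = 3*R + 3*h)
E(A) = (718 + A)/(-249 + A² + 2122*A) (E(A) = (718 + A)/(A + (-249 + A² + 2121*A)) = (718 + A)/(-249 + A² + 2122*A))
E(n(43, 21)) + z = (718 + (3*43 + 3*21))/(-249 + (3*43 + 3*21)² + 2122*(3*43 + 3*21)) - 1581652 = (718 + (129 + 63))/(-249 + (129 + 63)² + 2122*(129 + 63)) - 1581652 = (718 + 192)/(-249 + 192² + 2122*192) - 1581652 = 910/(-249 + 36864 + 407424) - 1581652 = 910/444039 - 1581652 = -702315171518/444039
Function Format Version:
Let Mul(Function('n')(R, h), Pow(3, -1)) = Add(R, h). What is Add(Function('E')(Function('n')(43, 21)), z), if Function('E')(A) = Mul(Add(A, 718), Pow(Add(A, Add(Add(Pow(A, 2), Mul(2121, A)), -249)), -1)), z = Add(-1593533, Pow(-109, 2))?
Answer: Rational(-702315171518, 444039) ≈ -1.5817e+6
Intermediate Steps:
z = -1581652 (z = Add(-1593533, 11881) = -1581652)
Function('n')(R, h) = Add(Mul(3, R), Mul(3, h)) (Function('n')(R, h) = Mul(3, Add(R, h)) = Add(Mul(3, R), Mul(3, h)))
Function('E')(A) = Mul(Pow(Add(-249, Pow(A, 2), Mul(2122, A)), -1), Add(718, A)) (Function('E')(A) = Mul(Add(718, A), Pow(Add(A, Add(-249, Pow(A, 2), Mul(2121, A))), -1)) = Mul(Add(718, A), Pow(Add(-249, Pow(A, 2), Mul(2122, A)), -1)) = Mul(Pow(Add(-249, Pow(A, 2), Mul(2122, A)), -1), Add(718, A)))
Add(Function('E')(Function('n')(43, 21)), z) = Add(Mul(Pow(Add(-249, Pow(Add(Mul(3, 43), Mul(3, 21)), 2), Mul(2122, Add(Mul(3, 43), Mul(3, 21)))), -1), Add(718, Add(Mul(3, 43), Mul(3, 21)))), -1581652) = Add(Mul(Pow(Add(-249, Pow(Add(129, 63), 2), Mul(2122, Add(129, 63))), -1), Add(718, Add(129, 63))), -1581652) = Add(Mul(Pow(Add(-249, Pow(192, 2), Mul(2122, 192)), -1), Add(718, 192)), -1581652) = Add(Mul(Pow(Add(-249, 36864, 407424), -1), 910), -1581652) = Add(Mul(Pow(444039, -1), 910), -1581652) = Add(Mul(Rational(1, 444039), 910), -1581652) = Add(Rational(910, 444039), -1581652) = Rational(-702315171518, 444039)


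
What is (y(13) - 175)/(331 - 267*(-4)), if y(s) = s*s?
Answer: -6/1399 ≈ -0.0042888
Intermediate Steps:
y(s) = s²
(y(13) - 175)/(331 - 267*(-4)) = (13² - 175)/(331 - 267*(-4)) = (169 - 175)/(331 + 1068) = -6/1399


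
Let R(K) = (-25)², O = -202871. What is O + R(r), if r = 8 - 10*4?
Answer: -202246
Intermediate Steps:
r = -32 (r = 8 - 40 = -32)
R(K) = 625
O + R(r) = -202871 + 625 = -202246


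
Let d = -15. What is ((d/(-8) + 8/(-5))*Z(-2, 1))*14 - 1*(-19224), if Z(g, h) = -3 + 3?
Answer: 19224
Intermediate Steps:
Z(g, h) = 0
((d/(-8) + 8/(-5))*Z(-2, 1))*14 - 1*(-19224) = ((-15/(-8) + 8/(-5))*0)*14 - 1*(-19224) = ((-15*(-⅛) + 8*(-⅕))*0)*14 + 19224 = ((15/8 - 8/5)*0)*14 + 19224 = ((11/40)*0)*14 + 19224 = 0*14 + 19224 = 0 + 19224 = 19224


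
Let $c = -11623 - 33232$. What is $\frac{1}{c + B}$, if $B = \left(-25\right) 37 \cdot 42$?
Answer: $- \frac{1}{83705} \approx -1.1947 \cdot 10^{-5}$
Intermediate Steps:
$c = -44855$
$B = -38850$ ($B = \left(-925\right) 42 = -38850$)
$\frac{1}{c + B} = \frac{1}{-44855 - 38850} = \frac{1}{-83705} = - \frac{1}{83705}$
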